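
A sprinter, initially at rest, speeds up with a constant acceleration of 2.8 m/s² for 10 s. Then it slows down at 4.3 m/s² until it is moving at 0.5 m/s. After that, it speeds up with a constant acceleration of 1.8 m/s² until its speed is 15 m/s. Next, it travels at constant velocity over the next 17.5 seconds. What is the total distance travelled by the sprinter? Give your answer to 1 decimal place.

Phase 1 (accelerating): v₀ = 0 m/s, a = 2.8 m/s².
v = v₀ + at = 0 + (2.8)(10) = 28.0 m/s
Δx = v₀t + ½at² = 0·10 + 0.5·2.8·10² = 140 m

Phase 2 (decelerating): v₀ = 28.0 m/s, a = -4.3 m/s².
v = v₀ + at → t = (0.5 − 28.0) / -4.3 = 6.40 s
v² = v₀² + 2aΔx → Δx = (0.5² − 28.0²)/(2·-4.3) = 91.1 m

Phase 3 (accelerating): v₀ = 0.500 m/s, a = 1.8 m/s².
v = v₀ + at → t = (15 − 0.500) / 1.8 = 8.06 s
v² = v₀² + 2aΔx → Δx = (15² − 0.500²)/(2·1.8) = 62.4 m

Phase 4 (constant speed): v₀ = 15.0 m/s, a = 0 m/s².
v = v₀ + at = 15.0 + (0)(17.5) = 15.0 m/s
Δx = v₀t + ½at² = 15.0·17.5 + 0.5·0·17.5² = 262 m
Total distance = 140 + 91.1 + 62.4 + 262 = 556 m

556.1 m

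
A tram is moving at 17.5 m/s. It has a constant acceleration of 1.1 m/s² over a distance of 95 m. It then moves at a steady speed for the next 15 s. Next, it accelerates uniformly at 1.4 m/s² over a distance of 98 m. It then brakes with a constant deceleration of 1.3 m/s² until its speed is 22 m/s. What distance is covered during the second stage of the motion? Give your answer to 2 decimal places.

Phase 1 (accelerating): v₀ = 17.5 m/s, a = 1.1 m/s².
v² = v₀² + 2aΔx = 17.5² + 2·1.1·95 = 515 → v = 22.7 m/s
t = (v − v₀)/a = (22.7 − 17.5)/1.1 = 4.73 s

Phase 2 (constant speed): v₀ = 22.7 m/s, a = 0 m/s².
v = v₀ + at = 22.7 + (0)(15) = 22.7 m/s
Δx = v₀t + ½at² = 22.7·15 + 0.5·0·15² = 340 m
Distance in phase 2 = 340 m

340.49 m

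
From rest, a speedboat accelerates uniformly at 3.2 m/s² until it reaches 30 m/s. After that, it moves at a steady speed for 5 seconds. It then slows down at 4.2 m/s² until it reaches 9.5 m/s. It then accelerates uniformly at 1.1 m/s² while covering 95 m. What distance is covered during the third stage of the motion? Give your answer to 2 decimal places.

96.40 m

Phase 1 (accelerating): v₀ = 0 m/s, a = 3.2 m/s².
v = v₀ + at → t = (30 − 0) / 3.2 = 9.38 s
v² = v₀² + 2aΔx → Δx = (30² − 0²)/(2·3.2) = 141 m

Phase 2 (constant speed): v₀ = 30.0 m/s, a = 0 m/s².
v = v₀ + at = 30.0 + (0)(5) = 30.0 m/s
Δx = v₀t + ½at² = 30.0·5 + 0.5·0·5² = 150 m

Phase 3 (decelerating): v₀ = 30.0 m/s, a = -4.2 m/s².
v = v₀ + at → t = (9.5 − 30.0) / -4.2 = 4.88 s
v² = v₀² + 2aΔx → Δx = (9.5² − 30.0²)/(2·-4.2) = 96.4 m
Distance in phase 3 = 96.4 m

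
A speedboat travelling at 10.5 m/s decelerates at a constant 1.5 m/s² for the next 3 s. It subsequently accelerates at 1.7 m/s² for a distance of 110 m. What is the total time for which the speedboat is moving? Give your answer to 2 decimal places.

11.38 s

Phase 1 (decelerating): v₀ = 10.5 m/s, a = -1.5 m/s².
v = v₀ + at = 10.5 + (-1.5)(3) = 6.00 m/s
Δx = v₀t + ½at² = 10.5·3 + 0.5·-1.5·3² = 24.8 m

Phase 2 (accelerating): v₀ = 6.00 m/s, a = 1.7 m/s².
v² = v₀² + 2aΔx = 6.00² + 2·1.7·110 = 410 → v = 20.2 m/s
t = (v − v₀)/a = (20.2 − 6.00)/1.7 = 8.38 s
Total time = 3.00 + 8.38 = 11.4 s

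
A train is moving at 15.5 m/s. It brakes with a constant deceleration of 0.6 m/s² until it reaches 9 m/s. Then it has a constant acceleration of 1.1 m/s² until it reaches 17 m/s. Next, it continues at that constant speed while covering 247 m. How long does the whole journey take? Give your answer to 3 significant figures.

32.6 s

Phase 1 (decelerating): v₀ = 15.5 m/s, a = -0.6 m/s².
v = v₀ + at → t = (9 − 15.5) / -0.6 = 10.8 s
v² = v₀² + 2aΔx → Δx = (9² − 15.5²)/(2·-0.6) = 133 m

Phase 2 (accelerating): v₀ = 9.00 m/s, a = 1.1 m/s².
v = v₀ + at → t = (17 − 9.00) / 1.1 = 7.27 s
v² = v₀² + 2aΔx → Δx = (17² − 9.00²)/(2·1.1) = 94.5 m

Phase 3 (constant speed): v₀ = 17.0 m/s, a = 0 m/s².
Constant speed: t = d/v = 247/17.0 = 14.5 s
Total time = 10.8 + 7.27 + 14.5 = 32.6 s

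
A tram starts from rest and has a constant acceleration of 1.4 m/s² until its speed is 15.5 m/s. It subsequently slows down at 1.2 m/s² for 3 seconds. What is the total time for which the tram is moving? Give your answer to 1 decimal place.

Phase 1 (accelerating): v₀ = 0 m/s, a = 1.4 m/s².
v = v₀ + at → t = (15.5 − 0) / 1.4 = 11.1 s
v² = v₀² + 2aΔx → Δx = (15.5² − 0²)/(2·1.4) = 85.8 m

Phase 2 (decelerating): v₀ = 15.5 m/s, a = -1.2 m/s².
v = v₀ + at = 15.5 + (-1.2)(3) = 11.9 m/s
Δx = v₀t + ½at² = 15.5·3 + 0.5·-1.2·3² = 41.1 m
Total time = 11.1 + 3.00 = 14.1 s

14.1 s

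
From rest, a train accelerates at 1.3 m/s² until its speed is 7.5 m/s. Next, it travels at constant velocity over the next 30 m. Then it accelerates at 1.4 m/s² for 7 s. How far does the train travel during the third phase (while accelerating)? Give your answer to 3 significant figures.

Phase 1 (accelerating): v₀ = 0 m/s, a = 1.3 m/s².
v = v₀ + at → t = (7.5 − 0) / 1.3 = 5.77 s
v² = v₀² + 2aΔx → Δx = (7.5² − 0²)/(2·1.3) = 21.6 m

Phase 2 (constant speed): v₀ = 7.50 m/s, a = 0 m/s².
Constant speed: t = d/v = 30/7.50 = 4.00 s

Phase 3 (accelerating): v₀ = 7.50 m/s, a = 1.4 m/s².
v = v₀ + at = 7.50 + (1.4)(7) = 17.3 m/s
Δx = v₀t + ½at² = 7.50·7 + 0.5·1.4·7² = 86.8 m
Distance in phase 3 = 86.8 m

86.8 m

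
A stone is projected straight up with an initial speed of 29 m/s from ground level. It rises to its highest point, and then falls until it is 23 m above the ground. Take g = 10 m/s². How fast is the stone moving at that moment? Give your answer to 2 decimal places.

Phase 1 (rising): v₀ = 29.0 m/s, a = -10 m/s².
v = v₀ + at → t = (0 − 29.0) / -10 = 2.90 s
v² = v₀² + 2aΔx → Δx = (0² − 29.0²)/(2·-10) = 42.0 m

Phase 2 (falling): v₀ = 0 m/s, a = -10 m/s².
Falls 19.0 m from rest: t = √(2·19.0/10) = 1.95 s; v = g·t = 19.5 m/s.
Final speed = 19.5 m/s

19.52 m/s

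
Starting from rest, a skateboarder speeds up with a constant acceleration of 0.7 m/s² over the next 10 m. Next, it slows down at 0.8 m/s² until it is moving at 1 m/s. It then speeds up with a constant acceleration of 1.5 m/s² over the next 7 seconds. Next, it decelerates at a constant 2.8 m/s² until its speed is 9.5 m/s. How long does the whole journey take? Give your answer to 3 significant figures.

Phase 1 (accelerating): v₀ = 0 m/s, a = 0.7 m/s².
v² = v₀² + 2aΔx = 0² + 2·0.7·10 = 14.0 → v = 3.74 m/s
t = (v − v₀)/a = (3.74 − 0)/0.7 = 5.35 s

Phase 2 (decelerating): v₀ = 3.74 m/s, a = -0.8 m/s².
v = v₀ + at → t = (1 − 3.74) / -0.8 = 3.43 s
v² = v₀² + 2aΔx → Δx = (1² − 3.74²)/(2·-0.8) = 8.12 m

Phase 3 (accelerating): v₀ = 1.00 m/s, a = 1.5 m/s².
v = v₀ + at = 1.00 + (1.5)(7) = 11.5 m/s
Δx = v₀t + ½at² = 1.00·7 + 0.5·1.5·7² = 43.8 m

Phase 4 (decelerating): v₀ = 11.5 m/s, a = -2.8 m/s².
v = v₀ + at → t = (9.5 − 11.5) / -2.8 = 0.714 s
v² = v₀² + 2aΔx → Δx = (9.5² − 11.5²)/(2·-2.8) = 7.50 m
Total time = 5.35 + 3.43 + 7.00 + 0.714 = 16.5 s

16.5 s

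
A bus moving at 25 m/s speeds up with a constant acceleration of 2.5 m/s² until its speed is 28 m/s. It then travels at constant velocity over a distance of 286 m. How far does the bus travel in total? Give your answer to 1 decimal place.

317.8 m

Phase 1 (accelerating): v₀ = 25.0 m/s, a = 2.5 m/s².
v = v₀ + at → t = (28 − 25.0) / 2.5 = 1.20 s
v² = v₀² + 2aΔx → Δx = (28² − 25.0²)/(2·2.5) = 31.8 m

Phase 2 (constant speed): v₀ = 28.0 m/s, a = 0 m/s².
Constant speed: t = d/v = 286/28.0 = 10.2 s
Total distance = 31.8 + 286 = 318 m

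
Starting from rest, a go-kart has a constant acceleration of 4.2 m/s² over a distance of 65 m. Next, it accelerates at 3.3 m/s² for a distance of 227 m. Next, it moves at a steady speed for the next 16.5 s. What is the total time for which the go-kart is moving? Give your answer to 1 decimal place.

28.7 s

Phase 1 (accelerating): v₀ = 0 m/s, a = 4.2 m/s².
v² = v₀² + 2aΔx = 0² + 2·4.2·65 = 546 → v = 23.4 m/s
t = (v − v₀)/a = (23.4 − 0)/4.2 = 5.56 s

Phase 2 (accelerating): v₀ = 23.4 m/s, a = 3.3 m/s².
v² = v₀² + 2aΔx = 23.4² + 2·3.3·227 = 2040 → v = 45.2 m/s
t = (v − v₀)/a = (45.2 − 23.4)/3.3 = 6.62 s

Phase 3 (constant speed): v₀ = 45.2 m/s, a = 0 m/s².
v = v₀ + at = 45.2 + (0)(16.5) = 45.2 m/s
Δx = v₀t + ½at² = 45.2·16.5 + 0.5·0·16.5² = 746 m
Total time = 5.56 + 6.62 + 16.5 = 28.7 s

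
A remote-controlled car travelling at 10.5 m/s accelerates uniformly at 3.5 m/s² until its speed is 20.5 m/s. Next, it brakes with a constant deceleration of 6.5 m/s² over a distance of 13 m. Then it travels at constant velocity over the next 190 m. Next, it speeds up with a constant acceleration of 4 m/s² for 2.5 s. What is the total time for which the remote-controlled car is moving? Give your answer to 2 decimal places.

Phase 1 (accelerating): v₀ = 10.5 m/s, a = 3.5 m/s².
v = v₀ + at → t = (20.5 − 10.5) / 3.5 = 2.86 s
v² = v₀² + 2aΔx → Δx = (20.5² − 10.5²)/(2·3.5) = 44.3 m

Phase 2 (decelerating): v₀ = 20.5 m/s, a = -6.5 m/s².
v² = v₀² + 2aΔx = 20.5² + 2·-6.5·13 = 251 → v = 15.9 m/s
t = (v − v₀)/a = (15.9 − 20.5)/-6.5 = 0.715 s

Phase 3 (constant speed): v₀ = 15.9 m/s, a = 0 m/s².
Constant speed: t = d/v = 190/15.9 = 12.0 s

Phase 4 (accelerating): v₀ = 15.9 m/s, a = 4 m/s².
v = v₀ + at = 15.9 + (4)(2.5) = 25.9 m/s
Δx = v₀t + ½at² = 15.9·2.5 + 0.5·4·2.5² = 52.1 m
Total time = 2.86 + 0.715 + 12.0 + 2.50 = 18.1 s

18.06 s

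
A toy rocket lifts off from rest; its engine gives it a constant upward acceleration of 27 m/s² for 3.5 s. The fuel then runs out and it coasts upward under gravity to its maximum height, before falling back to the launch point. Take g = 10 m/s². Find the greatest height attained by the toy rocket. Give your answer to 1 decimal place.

Phase 1 (powered ascent): v₀ = 0 m/s, a = 27 m/s².
v = v₀ + at = 0 + (27)(3.5) = 94.5 m/s
Δx = v₀t + ½at² = 0·3.5 + 0.5·27·3.5² = 165 m

Phase 2 (coasting upward): v₀ = 94.5 m/s, a = -10 m/s².
v = v₀ + at → t = (0 − 94.5) / -10 = 9.45 s
v² = v₀² + 2aΔx → Δx = (0² − 94.5²)/(2·-10) = 447 m
Maximum height = 165 + 447 = 612 m

611.9 m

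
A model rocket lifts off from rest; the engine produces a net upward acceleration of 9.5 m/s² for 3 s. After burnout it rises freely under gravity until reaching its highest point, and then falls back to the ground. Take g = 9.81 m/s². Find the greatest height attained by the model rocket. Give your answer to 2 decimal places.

84.15 m

Phase 1 (powered ascent): v₀ = 0 m/s, a = 9.5 m/s².
v = v₀ + at = 0 + (9.5)(3) = 28.5 m/s
Δx = v₀t + ½at² = 0·3 + 0.5·9.5·3² = 42.8 m

Phase 2 (coasting upward): v₀ = 28.5 m/s, a = -9.81 m/s².
v = v₀ + at → t = (0 − 28.5) / -9.81 = 2.91 s
v² = v₀² + 2aΔx → Δx = (0² − 28.5²)/(2·-9.81) = 41.4 m
Maximum height = 42.8 + 41.4 = 84.1 m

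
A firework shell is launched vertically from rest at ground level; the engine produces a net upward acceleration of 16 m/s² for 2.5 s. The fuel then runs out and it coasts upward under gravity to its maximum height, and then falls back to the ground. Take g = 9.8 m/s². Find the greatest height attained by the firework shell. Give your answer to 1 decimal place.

131.6 m

Phase 1 (powered ascent): v₀ = 0 m/s, a = 16 m/s².
v = v₀ + at = 0 + (16)(2.5) = 40.0 m/s
Δx = v₀t + ½at² = 0·2.5 + 0.5·16·2.5² = 50.0 m

Phase 2 (coasting upward): v₀ = 40.0 m/s, a = -9.8 m/s².
v = v₀ + at → t = (0 − 40.0) / -9.8 = 4.08 s
v² = v₀² + 2aΔx → Δx = (0² − 40.0²)/(2·-9.8) = 81.6 m
Maximum height = 50.0 + 81.6 = 132 m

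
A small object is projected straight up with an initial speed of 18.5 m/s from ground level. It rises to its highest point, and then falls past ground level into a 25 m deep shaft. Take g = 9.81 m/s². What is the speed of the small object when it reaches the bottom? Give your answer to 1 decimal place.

28.9 m/s

Phase 1 (rising): v₀ = 18.5 m/s, a = -9.81 m/s².
v = v₀ + at → t = (0 − 18.5) / -9.81 = 1.89 s
v² = v₀² + 2aΔx → Δx = (0² − 18.5²)/(2·-9.81) = 17.4 m

Phase 2 (falling): v₀ = 0 m/s, a = -9.81 m/s².
Falls 42.4 m from rest: t = √(2·42.4/9.81) = 2.94 s; v = g·t = 28.9 m/s.
Final speed = 28.9 m/s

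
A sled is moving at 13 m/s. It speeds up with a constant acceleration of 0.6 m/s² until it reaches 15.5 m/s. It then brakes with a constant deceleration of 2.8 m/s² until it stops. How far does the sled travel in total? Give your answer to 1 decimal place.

Phase 1 (accelerating): v₀ = 13.0 m/s, a = 0.6 m/s².
v = v₀ + at → t = (15.5 − 13.0) / 0.6 = 4.17 s
v² = v₀² + 2aΔx → Δx = (15.5² − 13.0²)/(2·0.6) = 59.4 m

Phase 2 (decelerating): v₀ = 15.5 m/s, a = -2.8 m/s².
v = v₀ + at → t = (0 − 15.5) / -2.8 = 5.54 s
v² = v₀² + 2aΔx → Δx = (0² − 15.5²)/(2·-2.8) = 42.9 m
Total distance = 59.4 + 42.9 = 102 m

102.3 m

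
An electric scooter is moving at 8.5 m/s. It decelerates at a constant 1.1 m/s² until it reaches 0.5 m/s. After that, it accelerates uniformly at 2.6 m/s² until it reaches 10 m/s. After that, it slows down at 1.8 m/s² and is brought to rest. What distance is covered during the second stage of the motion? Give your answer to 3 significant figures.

Phase 1 (decelerating): v₀ = 8.50 m/s, a = -1.1 m/s².
v = v₀ + at → t = (0.5 − 8.50) / -1.1 = 7.27 s
v² = v₀² + 2aΔx → Δx = (0.5² − 8.50²)/(2·-1.1) = 32.7 m

Phase 2 (accelerating): v₀ = 0.500 m/s, a = 2.6 m/s².
v = v₀ + at → t = (10 − 0.500) / 2.6 = 3.65 s
v² = v₀² + 2aΔx → Δx = (10² − 0.500²)/(2·2.6) = 19.2 m
Distance in phase 2 = 19.2 m

19.2 m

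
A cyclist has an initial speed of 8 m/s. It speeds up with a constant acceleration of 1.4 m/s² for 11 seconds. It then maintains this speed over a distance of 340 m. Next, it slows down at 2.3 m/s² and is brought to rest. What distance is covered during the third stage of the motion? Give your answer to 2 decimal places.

Phase 1 (accelerating): v₀ = 8.00 m/s, a = 1.4 m/s².
v = v₀ + at = 8.00 + (1.4)(11) = 23.4 m/s
Δx = v₀t + ½at² = 8.00·11 + 0.5·1.4·11² = 173 m

Phase 2 (constant speed): v₀ = 23.4 m/s, a = 0 m/s².
Constant speed: t = d/v = 340/23.4 = 14.5 s

Phase 3 (decelerating): v₀ = 23.4 m/s, a = -2.3 m/s².
v = v₀ + at → t = (0 − 23.4) / -2.3 = 10.2 s
v² = v₀² + 2aΔx → Δx = (0² − 23.4²)/(2·-2.3) = 119 m
Distance in phase 3 = 119 m

119.03 m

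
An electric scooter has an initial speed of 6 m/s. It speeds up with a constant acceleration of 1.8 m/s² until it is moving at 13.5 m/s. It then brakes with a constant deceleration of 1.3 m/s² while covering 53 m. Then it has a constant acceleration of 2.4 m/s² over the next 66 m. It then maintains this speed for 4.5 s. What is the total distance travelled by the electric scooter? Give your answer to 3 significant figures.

245 m

Phase 1 (accelerating): v₀ = 6.00 m/s, a = 1.8 m/s².
v = v₀ + at → t = (13.5 − 6.00) / 1.8 = 4.17 s
v² = v₀² + 2aΔx → Δx = (13.5² − 6.00²)/(2·1.8) = 40.6 m

Phase 2 (decelerating): v₀ = 13.5 m/s, a = -1.3 m/s².
v² = v₀² + 2aΔx = 13.5² + 2·-1.3·53 = 44.4 → v = 6.67 m/s
t = (v − v₀)/a = (6.67 − 13.5)/-1.3 = 5.26 s

Phase 3 (accelerating): v₀ = 6.67 m/s, a = 2.4 m/s².
v² = v₀² + 2aΔx = 6.67² + 2·2.4·66 = 361 → v = 19.0 m/s
t = (v − v₀)/a = (19.0 − 6.67)/2.4 = 5.14 s

Phase 4 (constant speed): v₀ = 19.0 m/s, a = 0 m/s².
v = v₀ + at = 19.0 + (0)(4.5) = 19.0 m/s
Δx = v₀t + ½at² = 19.0·4.5 + 0.5·0·4.5² = 85.5 m
Total distance = 40.6 + 53.0 + 66.0 + 85.5 = 245 m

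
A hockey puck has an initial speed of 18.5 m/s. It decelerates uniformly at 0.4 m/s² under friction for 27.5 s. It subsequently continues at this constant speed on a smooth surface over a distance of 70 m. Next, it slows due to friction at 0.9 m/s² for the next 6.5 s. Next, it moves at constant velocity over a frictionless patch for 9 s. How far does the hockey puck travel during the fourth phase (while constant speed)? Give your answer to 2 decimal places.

14.85 m

Phase 1 (decelerating): v₀ = 18.5 m/s, a = -0.4 m/s².
v = v₀ + at = 18.5 + (-0.4)(27.5) = 7.50 m/s
Δx = v₀t + ½at² = 18.5·27.5 + 0.5·-0.4·27.5² = 358 m

Phase 2 (constant speed): v₀ = 7.50 m/s, a = 0 m/s².
Constant speed: t = d/v = 70/7.50 = 9.33 s

Phase 3 (decelerating): v₀ = 7.50 m/s, a = -0.9 m/s².
v = v₀ + at = 7.50 + (-0.9)(6.5) = 1.65 m/s
Δx = v₀t + ½at² = 7.50·6.5 + 0.5·-0.9·6.5² = 29.7 m

Phase 4 (constant speed): v₀ = 1.65 m/s, a = 0 m/s².
v = v₀ + at = 1.65 + (0)(9) = 1.65 m/s
Δx = v₀t + ½at² = 1.65·9 + 0.5·0·9² = 14.8 m
Distance in phase 4 = 14.8 m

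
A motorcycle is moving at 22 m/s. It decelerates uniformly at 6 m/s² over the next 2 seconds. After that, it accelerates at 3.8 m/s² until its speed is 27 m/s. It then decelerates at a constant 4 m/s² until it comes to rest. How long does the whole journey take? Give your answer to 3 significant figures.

13.2 s

Phase 1 (decelerating): v₀ = 22.0 m/s, a = -6 m/s².
v = v₀ + at = 22.0 + (-6)(2) = 10.0 m/s
Δx = v₀t + ½at² = 22.0·2 + 0.5·-6·2² = 32.0 m

Phase 2 (accelerating): v₀ = 10.0 m/s, a = 3.8 m/s².
v = v₀ + at → t = (27 − 10.0) / 3.8 = 4.47 s
v² = v₀² + 2aΔx → Δx = (27² − 10.0²)/(2·3.8) = 82.8 m

Phase 3 (decelerating): v₀ = 27.0 m/s, a = -4 m/s².
v = v₀ + at → t = (0 − 27.0) / -4 = 6.75 s
v² = v₀² + 2aΔx → Δx = (0² − 27.0²)/(2·-4) = 91.1 m
Total time = 2.00 + 4.47 + 6.75 = 13.2 s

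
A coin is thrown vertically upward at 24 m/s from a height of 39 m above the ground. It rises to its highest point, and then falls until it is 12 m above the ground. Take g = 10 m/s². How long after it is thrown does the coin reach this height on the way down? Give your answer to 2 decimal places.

5.74 s

Phase 1 (rising): v₀ = 24.0 m/s, a = -10 m/s².
v = v₀ + at → t = (0 − 24.0) / -10 = 2.40 s
v² = v₀² + 2aΔx → Δx = (0² − 24.0²)/(2·-10) = 28.8 m

Phase 2 (falling): v₀ = 0 m/s, a = -10 m/s².
Falls 55.8 m from rest: t = √(2·55.8/10) = 3.34 s; v = g·t = 33.4 m/s.
Total time = 2.40 + 3.34 = 5.74 s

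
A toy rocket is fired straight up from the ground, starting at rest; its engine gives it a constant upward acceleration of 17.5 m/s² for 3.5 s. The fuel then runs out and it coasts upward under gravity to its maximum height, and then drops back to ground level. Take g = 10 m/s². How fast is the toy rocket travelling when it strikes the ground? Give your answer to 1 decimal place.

Phase 1 (powered ascent): v₀ = 0 m/s, a = 17.5 m/s².
v = v₀ + at = 0 + (17.5)(3.5) = 61.2 m/s
Δx = v₀t + ½at² = 0·3.5 + 0.5·17.5·3.5² = 107 m

Phase 2 (coasting upward): v₀ = 61.2 m/s, a = -10 m/s².
v = v₀ + at → t = (0 − 61.2) / -10 = 6.12 s
v² = v₀² + 2aΔx → Δx = (0² − 61.2²)/(2·-10) = 188 m

Phase 3 (free fall): v₀ = 0 m/s, a = -10 m/s².
Falls 295 m from rest: t = √(2·295/10) = 7.68 s; v = g·t = 76.8 m/s.
Impact speed = 76.8 m/s

76.8 m/s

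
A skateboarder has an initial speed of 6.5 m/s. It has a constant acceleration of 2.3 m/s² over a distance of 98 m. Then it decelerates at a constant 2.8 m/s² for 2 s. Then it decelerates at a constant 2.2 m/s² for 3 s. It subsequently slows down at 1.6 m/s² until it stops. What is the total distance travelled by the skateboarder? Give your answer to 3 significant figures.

Phase 1 (accelerating): v₀ = 6.50 m/s, a = 2.3 m/s².
v² = v₀² + 2aΔx = 6.50² + 2·2.3·98 = 493 → v = 22.2 m/s
t = (v − v₀)/a = (22.2 − 6.50)/2.3 = 6.83 s

Phase 2 (decelerating): v₀ = 22.2 m/s, a = -2.8 m/s².
v = v₀ + at = 22.2 + (-2.8)(2) = 16.6 m/s
Δx = v₀t + ½at² = 22.2·2 + 0.5·-2.8·2² = 38.8 m

Phase 3 (decelerating): v₀ = 16.6 m/s, a = -2.2 m/s².
v = v₀ + at = 16.6 + (-2.2)(3) = 10.0 m/s
Δx = v₀t + ½at² = 16.6·3 + 0.5·-2.2·3² = 39.9 m

Phase 4 (decelerating): v₀ = 10.0 m/s, a = -1.6 m/s².
v = v₀ + at → t = (0 − 10.0) / -1.6 = 6.25 s
v² = v₀² + 2aΔx → Δx = (0² − 10.0²)/(2·-1.6) = 31.3 m
Total distance = 98.0 + 38.8 + 39.9 + 31.3 = 208 m

208 m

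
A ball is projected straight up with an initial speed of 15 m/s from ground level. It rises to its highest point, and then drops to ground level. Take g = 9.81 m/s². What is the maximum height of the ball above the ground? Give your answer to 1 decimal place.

Phase 1 (rising): v₀ = 15.0 m/s, a = -9.81 m/s².
v = v₀ + at → t = (0 − 15.0) / -9.81 = 1.53 s
v² = v₀² + 2aΔx → Δx = (0² − 15.0²)/(2·-9.81) = 11.5 m
Maximum height = 11.5 m

11.5 m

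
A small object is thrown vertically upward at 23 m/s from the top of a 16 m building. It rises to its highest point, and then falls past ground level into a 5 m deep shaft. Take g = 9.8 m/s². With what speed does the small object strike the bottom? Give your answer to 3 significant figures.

30.7 m/s

Phase 1 (rising): v₀ = 23.0 m/s, a = -9.8 m/s².
v = v₀ + at → t = (0 − 23.0) / -9.8 = 2.35 s
v² = v₀² + 2aΔx → Δx = (0² − 23.0²)/(2·-9.8) = 27.0 m

Phase 2 (falling): v₀ = 0 m/s, a = -9.8 m/s².
Falls 48.0 m from rest: t = √(2·48.0/9.8) = 3.13 s; v = g·t = 30.7 m/s.
Final speed = 30.7 m/s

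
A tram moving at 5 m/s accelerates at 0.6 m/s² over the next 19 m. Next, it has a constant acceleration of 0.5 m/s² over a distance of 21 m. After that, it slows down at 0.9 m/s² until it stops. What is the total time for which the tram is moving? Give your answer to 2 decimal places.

15.17 s

Phase 1 (accelerating): v₀ = 5.00 m/s, a = 0.6 m/s².
v² = v₀² + 2aΔx = 5.00² + 2·0.6·19 = 47.8 → v = 6.91 m/s
t = (v − v₀)/a = (6.91 − 5.00)/0.6 = 3.19 s

Phase 2 (accelerating): v₀ = 6.91 m/s, a = 0.5 m/s².
v² = v₀² + 2aΔx = 6.91² + 2·0.5·21 = 68.8 → v = 8.29 m/s
t = (v − v₀)/a = (8.29 − 6.91)/0.5 = 2.76 s

Phase 3 (decelerating): v₀ = 8.29 m/s, a = -0.9 m/s².
v = v₀ + at → t = (0 − 8.29) / -0.9 = 9.22 s
v² = v₀² + 2aΔx → Δx = (0² − 8.29²)/(2·-0.9) = 38.2 m
Total time = 3.19 + 2.76 + 9.22 = 15.2 s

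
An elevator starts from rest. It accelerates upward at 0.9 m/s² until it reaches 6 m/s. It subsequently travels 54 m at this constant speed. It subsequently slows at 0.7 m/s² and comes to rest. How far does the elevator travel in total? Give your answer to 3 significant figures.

Phase 1 (accelerating): v₀ = 0 m/s, a = 0.9 m/s².
v = v₀ + at → t = (6 − 0) / 0.9 = 6.67 s
v² = v₀² + 2aΔx → Δx = (6² − 0²)/(2·0.9) = 20.0 m

Phase 2 (constant speed): v₀ = 6.00 m/s, a = 0 m/s².
Constant speed: t = d/v = 54/6.00 = 9.00 s

Phase 3 (decelerating): v₀ = 6.00 m/s, a = -0.7 m/s².
v = v₀ + at → t = (0 − 6.00) / -0.7 = 8.57 s
v² = v₀² + 2aΔx → Δx = (0² − 6.00²)/(2·-0.7) = 25.7 m
Total distance = 20.0 + 54.0 + 25.7 = 99.7 m

99.7 m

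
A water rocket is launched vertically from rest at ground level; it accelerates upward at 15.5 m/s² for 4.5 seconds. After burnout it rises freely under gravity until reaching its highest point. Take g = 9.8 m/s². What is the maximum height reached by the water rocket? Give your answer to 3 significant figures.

Phase 1 (powered ascent): v₀ = 0 m/s, a = 15.5 m/s².
v = v₀ + at = 0 + (15.5)(4.5) = 69.8 m/s
Δx = v₀t + ½at² = 0·4.5 + 0.5·15.5·4.5² = 157 m

Phase 2 (coasting upward): v₀ = 69.8 m/s, a = -9.8 m/s².
v = v₀ + at → t = (0 − 69.8) / -9.8 = 7.12 s
v² = v₀² + 2aΔx → Δx = (0² − 69.8²)/(2·-9.8) = 248 m
Maximum height = 157 + 248 = 405 m

405 m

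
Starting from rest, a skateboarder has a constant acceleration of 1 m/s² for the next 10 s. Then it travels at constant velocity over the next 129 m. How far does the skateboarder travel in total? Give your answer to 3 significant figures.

Phase 1 (accelerating): v₀ = 0 m/s, a = 1 m/s².
v = v₀ + at = 0 + (1)(10) = 10.0 m/s
Δx = v₀t + ½at² = 0·10 + 0.5·1·10² = 50.0 m

Phase 2 (constant speed): v₀ = 10.0 m/s, a = 0 m/s².
Constant speed: t = d/v = 129/10.0 = 12.9 s
Total distance = 50.0 + 129 = 179 m

179 m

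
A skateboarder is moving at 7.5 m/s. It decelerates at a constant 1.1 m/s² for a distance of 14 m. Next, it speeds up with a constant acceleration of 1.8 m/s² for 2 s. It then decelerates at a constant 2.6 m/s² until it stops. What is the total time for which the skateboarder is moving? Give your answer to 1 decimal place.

7.6 s

Phase 1 (decelerating): v₀ = 7.50 m/s, a = -1.1 m/s².
v² = v₀² + 2aΔx = 7.50² + 2·-1.1·14 = 25.4 → v = 5.04 m/s
t = (v − v₀)/a = (5.04 − 7.50)/-1.1 = 2.23 s

Phase 2 (accelerating): v₀ = 5.04 m/s, a = 1.8 m/s².
v = v₀ + at = 5.04 + (1.8)(2) = 8.64 m/s
Δx = v₀t + ½at² = 5.04·2 + 0.5·1.8·2² = 13.7 m

Phase 3 (decelerating): v₀ = 8.64 m/s, a = -2.6 m/s².
v = v₀ + at → t = (0 − 8.64) / -2.6 = 3.32 s
v² = v₀² + 2aΔx → Δx = (0² − 8.64²)/(2·-2.6) = 14.4 m
Total time = 2.23 + 2.00 + 3.32 = 7.56 s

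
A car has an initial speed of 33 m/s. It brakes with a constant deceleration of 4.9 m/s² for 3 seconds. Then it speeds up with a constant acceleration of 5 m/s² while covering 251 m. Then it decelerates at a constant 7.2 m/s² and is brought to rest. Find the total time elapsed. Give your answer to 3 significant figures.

Phase 1 (decelerating): v₀ = 33.0 m/s, a = -4.9 m/s².
v = v₀ + at = 33.0 + (-4.9)(3) = 18.3 m/s
Δx = v₀t + ½at² = 33.0·3 + 0.5·-4.9·3² = 77.0 m

Phase 2 (accelerating): v₀ = 18.3 m/s, a = 5 m/s².
v² = v₀² + 2aΔx = 18.3² + 2·5·251 = 2840 → v = 53.3 m/s
t = (v − v₀)/a = (53.3 − 18.3)/5 = 7.01 s

Phase 3 (decelerating): v₀ = 53.3 m/s, a = -7.2 m/s².
v = v₀ + at → t = (0 − 53.3) / -7.2 = 7.41 s
v² = v₀² + 2aΔx → Δx = (0² − 53.3²)/(2·-7.2) = 198 m
Total time = 3.00 + 7.01 + 7.41 = 17.4 s

17.4 s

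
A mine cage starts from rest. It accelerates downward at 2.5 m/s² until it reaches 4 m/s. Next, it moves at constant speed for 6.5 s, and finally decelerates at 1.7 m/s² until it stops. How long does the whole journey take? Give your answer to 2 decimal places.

10.45 s

Phase 1 (accelerating): v₀ = 0 m/s, a = 2.5 m/s².
v = v₀ + at → t = (4 − 0) / 2.5 = 1.60 s
v² = v₀² + 2aΔx → Δx = (4² − 0²)/(2·2.5) = 3.20 m

Phase 2 (constant speed): v₀ = 4.00 m/s, a = 0 m/s².
v = v₀ + at = 4.00 + (0)(6.5) = 4.00 m/s
Δx = v₀t + ½at² = 4.00·6.5 + 0.5·0·6.5² = 26.0 m

Phase 3 (decelerating): v₀ = 4.00 m/s, a = -1.7 m/s².
v = v₀ + at → t = (0 − 4.00) / -1.7 = 2.35 s
v² = v₀² + 2aΔx → Δx = (0² − 4.00²)/(2·-1.7) = 4.71 m
Total time = 1.60 + 6.50 + 2.35 = 10.5 s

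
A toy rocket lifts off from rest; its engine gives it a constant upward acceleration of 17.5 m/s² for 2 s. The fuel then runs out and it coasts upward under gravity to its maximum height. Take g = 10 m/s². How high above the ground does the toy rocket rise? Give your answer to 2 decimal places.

96.25 m

Phase 1 (powered ascent): v₀ = 0 m/s, a = 17.5 m/s².
v = v₀ + at = 0 + (17.5)(2) = 35.0 m/s
Δx = v₀t + ½at² = 0·2 + 0.5·17.5·2² = 35.0 m

Phase 2 (coasting upward): v₀ = 35.0 m/s, a = -10 m/s².
v = v₀ + at → t = (0 − 35.0) / -10 = 3.50 s
v² = v₀² + 2aΔx → Δx = (0² − 35.0²)/(2·-10) = 61.2 m
Maximum height = 35.0 + 61.2 = 96.2 m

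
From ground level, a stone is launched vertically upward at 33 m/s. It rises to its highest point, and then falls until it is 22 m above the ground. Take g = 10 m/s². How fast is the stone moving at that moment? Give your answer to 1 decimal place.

Phase 1 (rising): v₀ = 33.0 m/s, a = -10 m/s².
v = v₀ + at → t = (0 − 33.0) / -10 = 3.30 s
v² = v₀² + 2aΔx → Δx = (0² − 33.0²)/(2·-10) = 54.5 m

Phase 2 (falling): v₀ = 0 m/s, a = -10 m/s².
Falls 32.5 m from rest: t = √(2·32.5/10) = 2.55 s; v = g·t = 25.5 m/s.
Final speed = 25.5 m/s

25.5 m/s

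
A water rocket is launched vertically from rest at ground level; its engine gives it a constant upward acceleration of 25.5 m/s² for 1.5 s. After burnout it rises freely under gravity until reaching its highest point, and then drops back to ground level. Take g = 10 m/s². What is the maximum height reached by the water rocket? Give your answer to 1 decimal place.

Phase 1 (powered ascent): v₀ = 0 m/s, a = 25.5 m/s².
v = v₀ + at = 0 + (25.5)(1.5) = 38.2 m/s
Δx = v₀t + ½at² = 0·1.5 + 0.5·25.5·1.5² = 28.7 m

Phase 2 (coasting upward): v₀ = 38.2 m/s, a = -10 m/s².
v = v₀ + at → t = (0 − 38.2) / -10 = 3.83 s
v² = v₀² + 2aΔx → Δx = (0² − 38.2²)/(2·-10) = 73.2 m
Maximum height = 28.7 + 73.2 = 102 m

101.8 m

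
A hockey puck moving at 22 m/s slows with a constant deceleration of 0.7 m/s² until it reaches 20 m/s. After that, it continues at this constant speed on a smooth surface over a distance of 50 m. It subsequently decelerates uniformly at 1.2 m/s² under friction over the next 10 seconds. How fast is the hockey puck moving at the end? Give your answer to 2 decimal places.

8.00 m/s

Phase 1 (decelerating): v₀ = 22.0 m/s, a = -0.7 m/s².
v = v₀ + at → t = (20 − 22.0) / -0.7 = 2.86 s
v² = v₀² + 2aΔx → Δx = (20² − 22.0²)/(2·-0.7) = 60.0 m

Phase 2 (constant speed): v₀ = 20.0 m/s, a = 0 m/s².
Constant speed: t = d/v = 50/20.0 = 2.50 s

Phase 3 (decelerating): v₀ = 20.0 m/s, a = -1.2 m/s².
v = v₀ + at = 20.0 + (-1.2)(10) = 8.00 m/s
Δx = v₀t + ½at² = 20.0·10 + 0.5·-1.2·10² = 140 m
Final speed = 8.00 m/s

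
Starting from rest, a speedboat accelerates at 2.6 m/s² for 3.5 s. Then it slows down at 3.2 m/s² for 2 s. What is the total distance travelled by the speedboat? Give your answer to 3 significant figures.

Phase 1 (accelerating): v₀ = 0 m/s, a = 2.6 m/s².
v = v₀ + at = 0 + (2.6)(3.5) = 9.10 m/s
Δx = v₀t + ½at² = 0·3.5 + 0.5·2.6·3.5² = 15.9 m

Phase 2 (decelerating): v₀ = 9.10 m/s, a = -3.2 m/s².
v = v₀ + at = 9.10 + (-3.2)(2) = 2.70 m/s
Δx = v₀t + ½at² = 9.10·2 + 0.5·-3.2·2² = 11.8 m
Total distance = 15.9 + 11.8 = 27.7 m

27.7 m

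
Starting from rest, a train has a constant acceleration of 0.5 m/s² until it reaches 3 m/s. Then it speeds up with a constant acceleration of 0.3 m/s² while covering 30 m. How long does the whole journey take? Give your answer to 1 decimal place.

Phase 1 (accelerating): v₀ = 0 m/s, a = 0.5 m/s².
v = v₀ + at → t = (3 − 0) / 0.5 = 6.00 s
v² = v₀² + 2aΔx → Δx = (3² − 0²)/(2·0.5) = 9.00 m

Phase 2 (accelerating): v₀ = 3.00 m/s, a = 0.3 m/s².
v² = v₀² + 2aΔx = 3.00² + 2·0.3·30 = 27.0 → v = 5.20 m/s
t = (v − v₀)/a = (5.20 − 3.00)/0.3 = 7.32 s
Total time = 6.00 + 7.32 = 13.3 s

13.3 s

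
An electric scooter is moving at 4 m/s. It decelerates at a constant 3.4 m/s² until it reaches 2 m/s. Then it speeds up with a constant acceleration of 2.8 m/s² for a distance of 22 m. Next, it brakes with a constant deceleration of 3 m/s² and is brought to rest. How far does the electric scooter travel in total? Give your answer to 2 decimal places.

Phase 1 (decelerating): v₀ = 4.00 m/s, a = -3.4 m/s².
v = v₀ + at → t = (2 − 4.00) / -3.4 = 0.588 s
v² = v₀² + 2aΔx → Δx = (2² − 4.00²)/(2·-3.4) = 1.76 m

Phase 2 (accelerating): v₀ = 2.00 m/s, a = 2.8 m/s².
v² = v₀² + 2aΔx = 2.00² + 2·2.8·22 = 127 → v = 11.3 m/s
t = (v − v₀)/a = (11.3 − 2.00)/2.8 = 3.31 s

Phase 3 (decelerating): v₀ = 11.3 m/s, a = -3 m/s².
v = v₀ + at → t = (0 − 11.3) / -3 = 3.76 s
v² = v₀² + 2aΔx → Δx = (0² − 11.3²)/(2·-3) = 21.2 m
Total distance = 1.76 + 22.0 + 21.2 = 45.0 m

44.96 m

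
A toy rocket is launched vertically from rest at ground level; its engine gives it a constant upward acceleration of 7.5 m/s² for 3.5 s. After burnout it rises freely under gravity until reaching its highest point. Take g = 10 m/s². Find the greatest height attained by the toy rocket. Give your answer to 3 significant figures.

Phase 1 (powered ascent): v₀ = 0 m/s, a = 7.5 m/s².
v = v₀ + at = 0 + (7.5)(3.5) = 26.2 m/s
Δx = v₀t + ½at² = 0·3.5 + 0.5·7.5·3.5² = 45.9 m

Phase 2 (coasting upward): v₀ = 26.2 m/s, a = -10 m/s².
v = v₀ + at → t = (0 − 26.2) / -10 = 2.62 s
v² = v₀² + 2aΔx → Δx = (0² − 26.2²)/(2·-10) = 34.5 m
Maximum height = 45.9 + 34.5 = 80.4 m

80.4 m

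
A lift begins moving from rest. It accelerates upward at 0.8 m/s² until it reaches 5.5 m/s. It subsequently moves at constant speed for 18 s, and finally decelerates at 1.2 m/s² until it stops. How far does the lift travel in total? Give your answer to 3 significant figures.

Phase 1 (accelerating): v₀ = 0 m/s, a = 0.8 m/s².
v = v₀ + at → t = (5.5 − 0) / 0.8 = 6.88 s
v² = v₀² + 2aΔx → Δx = (5.5² − 0²)/(2·0.8) = 18.9 m

Phase 2 (constant speed): v₀ = 5.50 m/s, a = 0 m/s².
v = v₀ + at = 5.50 + (0)(18) = 5.50 m/s
Δx = v₀t + ½at² = 5.50·18 + 0.5·0·18² = 99.0 m

Phase 3 (decelerating): v₀ = 5.50 m/s, a = -1.2 m/s².
v = v₀ + at → t = (0 − 5.50) / -1.2 = 4.58 s
v² = v₀² + 2aΔx → Δx = (0² − 5.50²)/(2·-1.2) = 12.6 m
Total distance = 18.9 + 99.0 + 12.6 = 131 m

131 m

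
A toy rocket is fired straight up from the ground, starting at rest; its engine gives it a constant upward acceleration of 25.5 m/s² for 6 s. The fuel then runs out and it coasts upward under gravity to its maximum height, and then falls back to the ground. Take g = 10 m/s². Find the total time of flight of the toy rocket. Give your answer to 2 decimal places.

39.35 s

Phase 1 (powered ascent): v₀ = 0 m/s, a = 25.5 m/s².
v = v₀ + at = 0 + (25.5)(6) = 153 m/s
Δx = v₀t + ½at² = 0·6 + 0.5·25.5·6² = 459 m

Phase 2 (coasting upward): v₀ = 153 m/s, a = -10 m/s².
v = v₀ + at → t = (0 − 153) / -10 = 15.3 s
v² = v₀² + 2aΔx → Δx = (0² − 153²)/(2·-10) = 1170 m

Phase 3 (free fall): v₀ = 0 m/s, a = -10 m/s².
Falls 1630 m from rest: t = √(2·1630/10) = 18.1 s; v = g·t = 181 m/s.
Total time = 6.00 + 15.3 + 18.1 = 39.4 s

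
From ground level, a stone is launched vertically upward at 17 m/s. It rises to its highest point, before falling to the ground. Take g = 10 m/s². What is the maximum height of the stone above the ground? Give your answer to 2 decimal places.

14.45 m

Phase 1 (rising): v₀ = 17.0 m/s, a = -10 m/s².
v = v₀ + at → t = (0 − 17.0) / -10 = 1.70 s
v² = v₀² + 2aΔx → Δx = (0² − 17.0²)/(2·-10) = 14.4 m
Maximum height = 14.4 m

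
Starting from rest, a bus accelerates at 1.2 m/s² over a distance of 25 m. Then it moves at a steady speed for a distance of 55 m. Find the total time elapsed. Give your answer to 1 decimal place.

13.6 s

Phase 1 (accelerating): v₀ = 0 m/s, a = 1.2 m/s².
v² = v₀² + 2aΔx = 0² + 2·1.2·25 = 60.0 → v = 7.75 m/s
t = (v − v₀)/a = (7.75 − 0)/1.2 = 6.45 s

Phase 2 (constant speed): v₀ = 7.75 m/s, a = 0 m/s².
Constant speed: t = d/v = 55/7.75 = 7.10 s
Total time = 6.45 + 7.10 = 13.6 s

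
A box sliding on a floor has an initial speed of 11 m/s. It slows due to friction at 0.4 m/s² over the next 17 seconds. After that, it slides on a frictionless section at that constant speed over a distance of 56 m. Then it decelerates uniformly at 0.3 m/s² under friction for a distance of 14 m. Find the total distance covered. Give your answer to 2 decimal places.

199.20 m

Phase 1 (decelerating): v₀ = 11.0 m/s, a = -0.4 m/s².
v = v₀ + at = 11.0 + (-0.4)(17) = 4.20 m/s
Δx = v₀t + ½at² = 11.0·17 + 0.5·-0.4·17² = 129 m

Phase 2 (constant speed): v₀ = 4.20 m/s, a = 0 m/s².
Constant speed: t = d/v = 56/4.20 = 13.3 s

Phase 3 (decelerating): v₀ = 4.20 m/s, a = -0.3 m/s².
v² = v₀² + 2aΔx = 4.20² + 2·-0.3·14 = 9.24 → v = 3.04 m/s
t = (v − v₀)/a = (3.04 − 4.20)/-0.3 = 3.87 s
Total distance = 129 + 56.0 + 14.0 = 199 m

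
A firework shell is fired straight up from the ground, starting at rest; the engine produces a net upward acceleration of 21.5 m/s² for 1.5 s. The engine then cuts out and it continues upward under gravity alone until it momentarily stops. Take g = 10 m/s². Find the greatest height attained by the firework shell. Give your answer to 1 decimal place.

Phase 1 (powered ascent): v₀ = 0 m/s, a = 21.5 m/s².
v = v₀ + at = 0 + (21.5)(1.5) = 32.2 m/s
Δx = v₀t + ½at² = 0·1.5 + 0.5·21.5·1.5² = 24.2 m

Phase 2 (coasting upward): v₀ = 32.2 m/s, a = -10 m/s².
v = v₀ + at → t = (0 − 32.2) / -10 = 3.23 s
v² = v₀² + 2aΔx → Δx = (0² − 32.2²)/(2·-10) = 52.0 m
Maximum height = 24.2 + 52.0 = 76.2 m

76.2 m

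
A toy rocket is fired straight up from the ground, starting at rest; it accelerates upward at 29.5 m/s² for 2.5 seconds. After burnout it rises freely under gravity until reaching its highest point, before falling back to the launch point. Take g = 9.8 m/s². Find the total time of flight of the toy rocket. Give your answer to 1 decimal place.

Phase 1 (powered ascent): v₀ = 0 m/s, a = 29.5 m/s².
v = v₀ + at = 0 + (29.5)(2.5) = 73.8 m/s
Δx = v₀t + ½at² = 0·2.5 + 0.5·29.5·2.5² = 92.2 m

Phase 2 (coasting upward): v₀ = 73.8 m/s, a = -9.8 m/s².
v = v₀ + at → t = (0 − 73.8) / -9.8 = 7.53 s
v² = v₀² + 2aΔx → Δx = (0² − 73.8²)/(2·-9.8) = 278 m

Phase 3 (free fall): v₀ = 0 m/s, a = -9.8 m/s².
Falls 370 m from rest: t = √(2·370/9.8) = 8.69 s; v = g·t = 85.1 m/s.
Total time = 2.50 + 7.53 + 8.69 = 18.7 s

18.7 s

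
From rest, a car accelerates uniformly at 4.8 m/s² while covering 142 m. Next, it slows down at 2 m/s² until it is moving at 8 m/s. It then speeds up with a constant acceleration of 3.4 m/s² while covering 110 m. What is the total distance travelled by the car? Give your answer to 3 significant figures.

577 m

Phase 1 (accelerating): v₀ = 0 m/s, a = 4.8 m/s².
v² = v₀² + 2aΔx = 0² + 2·4.8·142 = 1360 → v = 36.9 m/s
t = (v − v₀)/a = (36.9 − 0)/4.8 = 7.69 s

Phase 2 (decelerating): v₀ = 36.9 m/s, a = -2 m/s².
v = v₀ + at → t = (8 − 36.9) / -2 = 14.5 s
v² = v₀² + 2aΔx → Δx = (8² − 36.9²)/(2·-2) = 325 m

Phase 3 (accelerating): v₀ = 8.00 m/s, a = 3.4 m/s².
v² = v₀² + 2aΔx = 8.00² + 2·3.4·110 = 812 → v = 28.5 m/s
t = (v − v₀)/a = (28.5 − 8.00)/3.4 = 6.03 s
Total distance = 142 + 325 + 110 = 577 m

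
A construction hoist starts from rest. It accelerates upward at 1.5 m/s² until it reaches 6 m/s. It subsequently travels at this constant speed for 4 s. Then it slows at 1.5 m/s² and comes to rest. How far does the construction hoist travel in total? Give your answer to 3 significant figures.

48.0 m

Phase 1 (accelerating): v₀ = 0 m/s, a = 1.5 m/s².
v = v₀ + at → t = (6 − 0) / 1.5 = 4.00 s
v² = v₀² + 2aΔx → Δx = (6² − 0²)/(2·1.5) = 12.0 m

Phase 2 (constant speed): v₀ = 6.00 m/s, a = 0 m/s².
v = v₀ + at = 6.00 + (0)(4) = 6.00 m/s
Δx = v₀t + ½at² = 6.00·4 + 0.5·0·4² = 24.0 m

Phase 3 (decelerating): v₀ = 6.00 m/s, a = -1.5 m/s².
v = v₀ + at → t = (0 − 6.00) / -1.5 = 4.00 s
v² = v₀² + 2aΔx → Δx = (0² − 6.00²)/(2·-1.5) = 12.0 m
Total distance = 12.0 + 24.0 + 12.0 = 48.0 m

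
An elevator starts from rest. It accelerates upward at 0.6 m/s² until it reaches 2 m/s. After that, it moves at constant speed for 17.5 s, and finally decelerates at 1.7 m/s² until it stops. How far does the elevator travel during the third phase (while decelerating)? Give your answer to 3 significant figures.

1.18 m

Phase 1 (accelerating): v₀ = 0 m/s, a = 0.6 m/s².
v = v₀ + at → t = (2 − 0) / 0.6 = 3.33 s
v² = v₀² + 2aΔx → Δx = (2² − 0²)/(2·0.6) = 3.33 m

Phase 2 (constant speed): v₀ = 2.00 m/s, a = 0 m/s².
v = v₀ + at = 2.00 + (0)(17.5) = 2.00 m/s
Δx = v₀t + ½at² = 2.00·17.5 + 0.5·0·17.5² = 35.0 m

Phase 3 (decelerating): v₀ = 2.00 m/s, a = -1.7 m/s².
v = v₀ + at → t = (0 − 2.00) / -1.7 = 1.18 s
v² = v₀² + 2aΔx → Δx = (0² − 2.00²)/(2·-1.7) = 1.18 m
Distance in phase 3 = 1.18 m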